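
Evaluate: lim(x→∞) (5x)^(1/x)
This is an exponential indeterminate form.

For exponential indeterminate forms, take the natural log:
  Let L = lim(x→∞) (5x)^(1/x)
  Then ln(L) = lim(x→∞) [exponent × ln(base)]
  Evaluate using L'Hôpital or standard limits, then exponentiate.
  L = 1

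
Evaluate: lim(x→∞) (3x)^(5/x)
This is an exponential indeterminate form.

For exponential indeterminate forms, take the natural log:
  Let L = lim(x→∞) (3x)^(5/x)
  Then ln(L) = lim(x→∞) [exponent × ln(base)]
  Evaluate using L'Hôpital or standard limits, then exponentiate.
  L = 1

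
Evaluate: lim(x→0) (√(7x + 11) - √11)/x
This is a standard limit.

Factor or rationalize the expression:
  lim(x→0) (√(7x + 11) - √11)/x = 7·sqrt(11)/22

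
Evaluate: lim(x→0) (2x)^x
This is an exponential indeterminate form.

For exponential indeterminate forms, take the natural log:
  Let L = lim(x→0) (2x)^x
  Then ln(L) = lim(x→0) [exponent × ln(base)]
  Evaluate using L'Hôpital or standard limits, then exponentiate.
  L = 1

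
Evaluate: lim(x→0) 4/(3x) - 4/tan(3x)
This is an ∞-∞ indeterminate form.

Combine fractions or rationalize to convert ∞-∞ to 0/0 form:
  lim(x→0) 4/(3x) - 4/tan(3x) = 0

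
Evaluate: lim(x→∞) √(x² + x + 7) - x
This is an ∞-∞ indeterminate form.

Combine fractions or rationalize to convert ∞-∞ to 0/0 form:
  lim(x→∞) √(x² + x + 7) - x = 1/2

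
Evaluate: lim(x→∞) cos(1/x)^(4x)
This is an exponential indeterminate form.

For exponential indeterminate forms, take the natural log:
  Let L = lim(x→∞) cos(1/x)^(4x)
  Then ln(L) = lim(x→∞) [exponent × ln(base)]
  Evaluate using L'Hôpital or standard limits, then exponentiate.
  L = 1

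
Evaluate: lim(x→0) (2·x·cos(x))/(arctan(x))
This is a 0/0 indeterminate form.

Apply L'Hôpital's rule: differentiate numerator and denominator separately.
  f(x) = 2·x·cos(x)   ⇒   f'(x) = -2·x·sin(x) + 2·cos(x)
  g(x) = atan(x)   ⇒   g'(x) = 1/(x^2 + 1)
  lim(x→0) f'(x)/g'(x) = lim(x→0) (-2·x·sin(x) + 2·cos(x))/(1/(x^2 + 1))
  = 2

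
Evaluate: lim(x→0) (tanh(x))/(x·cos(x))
This is a 0/0 indeterminate form.

Apply L'Hôpital's rule: differentiate numerator and denominator separately.
  f(x) = tanh(x)   ⇒   f'(x) = 1 - tanh(x)^2
  g(x) = x·cos(x)   ⇒   g'(x) = -x·sin(x) + cos(x)
  lim(x→0) f'(x)/g'(x) = lim(x→0) (1 - tanh(x)^2)/(-x·sin(x) + cos(x))
  = 1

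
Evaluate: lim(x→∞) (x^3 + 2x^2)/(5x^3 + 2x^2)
This is an ∞/∞ indeterminate form.

Apply L'Hôpital's rule: differentiate numerator and denominator separately.
  f(x) = x^3 + 2·x^2   ⇒   f'(x) = 3·x^2 + 4·x
  g(x) = 5·x^3 + 2·x^2   ⇒   g'(x) = 15·x^2 + 4·x
  lim(x→∞) f'(x)/g'(x) = lim(x→∞) (3·x^2 + 4·x)/(15·x^2 + 4·x)
  = 1/5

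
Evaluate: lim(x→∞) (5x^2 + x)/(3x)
This is an ∞/∞ indeterminate form.

Apply L'Hôpital's rule: differentiate numerator and denominator separately.
  f(x) = 5·x^2 + x   ⇒   f'(x) = 10·x + 1
  g(x) = 3·x   ⇒   g'(x) = 3
  lim(x→∞) f'(x)/g'(x) = lim(x→∞) (10·x + 1)/(3)
  = ∞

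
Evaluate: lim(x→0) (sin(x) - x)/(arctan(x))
This is a 0/0 indeterminate form.

Apply L'Hôpital's rule: differentiate numerator and denominator separately.
  f(x) = -x + sin(x)   ⇒   f'(x) = cos(x) - 1
  g(x) = atan(x)   ⇒   g'(x) = 1/(x^2 + 1)
  lim(x→0) f'(x)/g'(x) = lim(x→0) (cos(x) - 1)/(1/(x^2 + 1))
  = 0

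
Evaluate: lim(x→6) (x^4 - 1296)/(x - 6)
This is a standard limit.

Factor or rationalize the expression:
  lim(x→6) (x^4 - 1296)/(x - 6) = 864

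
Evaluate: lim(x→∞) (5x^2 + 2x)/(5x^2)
This is an ∞/∞ indeterminate form.

Apply L'Hôpital's rule: differentiate numerator and denominator separately.
  f(x) = 5·x^2 + 2·x   ⇒   f'(x) = 10·x + 2
  g(x) = 5·x^2   ⇒   g'(x) = 10·x
  lim(x→∞) f'(x)/g'(x) = lim(x→∞) (10·x + 2)/(10·x)
  = 1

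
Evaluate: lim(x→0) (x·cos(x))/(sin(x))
This is a 0/0 indeterminate form.

Apply L'Hôpital's rule: differentiate numerator and denominator separately.
  f(x) = x·cos(x)   ⇒   f'(x) = -x·sin(x) + cos(x)
  g(x) = sin(x)   ⇒   g'(x) = cos(x)
  lim(x→0) f'(x)/g'(x) = lim(x→0) (-x·sin(x) + cos(x))/(cos(x))
  = 1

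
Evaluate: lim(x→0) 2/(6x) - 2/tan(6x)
This is an ∞-∞ indeterminate form.

Combine fractions or rationalize to convert ∞-∞ to 0/0 form:
  lim(x→0) 2/(6x) - 2/tan(6x) = 0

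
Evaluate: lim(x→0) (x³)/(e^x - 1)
This is a 0/0 indeterminate form.

Apply L'Hôpital's rule: differentiate numerator and denominator separately.
  f(x) = x^3   ⇒   f'(x) = 3·x^2
  g(x) = e^(x) - 1   ⇒   g'(x) = e^(x)
  lim(x→0) f'(x)/g'(x) = lim(x→0) (3·x^2)/(e^(x))
  = 0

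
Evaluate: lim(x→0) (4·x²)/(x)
This is a 0/0 indeterminate form.

Apply L'Hôpital's rule: differentiate numerator and denominator separately.
  f(x) = 4·x^2   ⇒   f'(x) = 8·x
  g(x) = x   ⇒   g'(x) = 1
  lim(x→0) f'(x)/g'(x) = lim(x→0) (8·x)/(1)
  = 0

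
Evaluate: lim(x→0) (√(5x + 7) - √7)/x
This is a standard limit.

Factor or rationalize the expression:
  lim(x→0) (√(5x + 7) - √7)/x = 5·sqrt(7)/14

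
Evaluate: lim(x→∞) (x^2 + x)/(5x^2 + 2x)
This is an ∞/∞ indeterminate form.

Apply L'Hôpital's rule: differentiate numerator and denominator separately.
  f(x) = x^2 + x   ⇒   f'(x) = 2·x + 1
  g(x) = 5·x^2 + 2·x   ⇒   g'(x) = 10·x + 2
  lim(x→∞) f'(x)/g'(x) = lim(x→∞) (2·x + 1)/(10·x + 2)
  = 1/5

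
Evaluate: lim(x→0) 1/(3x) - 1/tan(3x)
This is an ∞-∞ indeterminate form.

Combine fractions or rationalize to convert ∞-∞ to 0/0 form:
  lim(x→0) 1/(3x) - 1/tan(3x) = 0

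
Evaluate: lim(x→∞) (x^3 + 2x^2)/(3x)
This is an ∞/∞ indeterminate form.

Apply L'Hôpital's rule: differentiate numerator and denominator separately.
  f(x) = x^3 + 2·x^2   ⇒   f'(x) = 3·x^2 + 4·x
  g(x) = 3·x   ⇒   g'(x) = 3
  lim(x→∞) f'(x)/g'(x) = lim(x→∞) (3·x^2 + 4·x)/(3)
  = ∞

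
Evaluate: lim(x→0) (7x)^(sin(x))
This is an exponential indeterminate form.

For exponential indeterminate forms, take the natural log:
  Let L = lim(x→0) (7x)^(sin(x))
  Then ln(L) = lim(x→0) [exponent × ln(base)]
  Evaluate using L'Hôpital or standard limits, then exponentiate.
  L = 1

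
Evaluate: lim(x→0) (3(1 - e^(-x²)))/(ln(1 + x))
This is a 0/0 indeterminate form.

Apply L'Hôpital's rule: differentiate numerator and denominator separately.
  f(x) = 3 - 3·e^(-x^2)   ⇒   f'(x) = 6·x·e^(-x^2)
  g(x) = ln(x + 1)   ⇒   g'(x) = 1/(x + 1)
  lim(x→0) f'(x)/g'(x) = lim(x→0) (6·x·e^(-x^2))/(1/(x + 1))
  = 0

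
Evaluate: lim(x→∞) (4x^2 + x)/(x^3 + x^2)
This is an ∞/∞ indeterminate form.

Apply L'Hôpital's rule: differentiate numerator and denominator separately.
  f(x) = 4·x^2 + x   ⇒   f'(x) = 8·x + 1
  g(x) = x^3 + x^2   ⇒   g'(x) = 3·x^2 + 2·x
  lim(x→∞) f'(x)/g'(x) = lim(x→∞) (8·x + 1)/(3·x^2 + 2·x)
  = 0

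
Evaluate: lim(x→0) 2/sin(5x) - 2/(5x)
This is an ∞-∞ indeterminate form.

Combine fractions or rationalize to convert ∞-∞ to 0/0 form:
  lim(x→0) 2/sin(5x) - 2/(5x) = 0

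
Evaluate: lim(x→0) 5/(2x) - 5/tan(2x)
This is an ∞-∞ indeterminate form.

Combine fractions or rationalize to convert ∞-∞ to 0/0 form:
  lim(x→0) 5/(2x) - 5/tan(2x) = 0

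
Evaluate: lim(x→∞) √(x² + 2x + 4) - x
This is an ∞-∞ indeterminate form.

Combine fractions or rationalize to convert ∞-∞ to 0/0 form:
  lim(x→∞) √(x² + 2x + 4) - x = 1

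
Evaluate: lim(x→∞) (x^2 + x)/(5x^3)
This is an ∞/∞ indeterminate form.

Apply L'Hôpital's rule: differentiate numerator and denominator separately.
  f(x) = x^2 + x   ⇒   f'(x) = 2·x + 1
  g(x) = 5·x^3   ⇒   g'(x) = 15·x^2
  lim(x→∞) f'(x)/g'(x) = lim(x→∞) (2·x + 1)/(15·x^2)
  = 0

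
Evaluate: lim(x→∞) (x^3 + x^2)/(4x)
This is an ∞/∞ indeterminate form.

Apply L'Hôpital's rule: differentiate numerator and denominator separately.
  f(x) = x^3 + x^2   ⇒   f'(x) = 3·x^2 + 2·x
  g(x) = 4·x   ⇒   g'(x) = 4
  lim(x→∞) f'(x)/g'(x) = lim(x→∞) (3·x^2 + 2·x)/(4)
  = ∞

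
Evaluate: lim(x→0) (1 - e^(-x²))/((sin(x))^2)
This is a 0/0 indeterminate form.

Apply L'Hôpital's rule: differentiate numerator and denominator separately.
  f(x) = 1 - e^(-x^2)   ⇒   f'(x) = 2·x·e^(-x^2)
  g(x) = sin(x)^2   ⇒   g'(x) = 2·sin(x)·cos(x)
  lim(x→0) f'(x)/g'(x) = lim(x→0) (2·x·e^(-x^2))/(2·sin(x)·cos(x))
  = 1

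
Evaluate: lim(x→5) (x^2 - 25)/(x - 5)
This is a standard limit.

Factor or rationalize the expression:
  lim(x→5) (x^2 - 25)/(x - 5) = 10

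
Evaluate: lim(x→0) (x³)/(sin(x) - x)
This is a 0/0 indeterminate form.

Apply L'Hôpital's rule: differentiate numerator and denominator separately.
  f(x) = x^3   ⇒   f'(x) = 3·x^2
  g(x) = -x + sin(x)   ⇒   g'(x) = cos(x) - 1
  lim(x→0) f'(x)/g'(x) = lim(x→0) (3·x^2)/(cos(x) - 1)
  = -6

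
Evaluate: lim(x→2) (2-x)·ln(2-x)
This is a 0·∞ indeterminate form.

Rewrite 0·∞ as a quotient (0/0 or ∞/∞ form), then apply L'Hôpital's rule:
  lim(x→2) (2-x)·ln(2-x) = 0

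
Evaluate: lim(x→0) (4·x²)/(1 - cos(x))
This is a 0/0 indeterminate form.

Apply L'Hôpital's rule: differentiate numerator and denominator separately.
  f(x) = 4·x^2   ⇒   f'(x) = 8·x
  g(x) = 1 - cos(x)   ⇒   g'(x) = sin(x)
  lim(x→0) f'(x)/g'(x) = lim(x→0) (8·x)/(sin(x))
  = 8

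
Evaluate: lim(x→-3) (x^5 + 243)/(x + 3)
This is a standard limit.

Factor or rationalize the expression:
  lim(x→-3) (x^5 + 243)/(x + 3) = 405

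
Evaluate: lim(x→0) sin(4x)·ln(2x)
This is a 0·∞ indeterminate form.

Rewrite 0·∞ as a quotient (0/0 or ∞/∞ form), then apply L'Hôpital's rule:
  lim(x→0) sin(4x)·ln(2x) = 0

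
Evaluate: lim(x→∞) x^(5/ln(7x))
This is an exponential indeterminate form.

For exponential indeterminate forms, take the natural log:
  Let L = lim(x→∞) x^(5/ln(7x))
  Then ln(L) = lim(x→∞) [exponent × ln(base)]
  Evaluate using L'Hôpital or standard limits, then exponentiate.
  L = e^(5)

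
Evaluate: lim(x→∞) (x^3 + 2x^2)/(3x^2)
This is an ∞/∞ indeterminate form.

Apply L'Hôpital's rule: differentiate numerator and denominator separately.
  f(x) = x^3 + 2·x^2   ⇒   f'(x) = 3·x^2 + 4·x
  g(x) = 3·x^2   ⇒   g'(x) = 6·x
  lim(x→∞) f'(x)/g'(x) = lim(x→∞) (3·x^2 + 4·x)/(6·x)
  = ∞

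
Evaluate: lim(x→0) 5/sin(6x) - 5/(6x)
This is an ∞-∞ indeterminate form.

Combine fractions or rationalize to convert ∞-∞ to 0/0 form:
  lim(x→0) 5/sin(6x) - 5/(6x) = 0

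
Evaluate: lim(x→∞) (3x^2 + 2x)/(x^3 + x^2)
This is an ∞/∞ indeterminate form.

Apply L'Hôpital's rule: differentiate numerator and denominator separately.
  f(x) = 3·x^2 + 2·x   ⇒   f'(x) = 6·x + 2
  g(x) = x^3 + x^2   ⇒   g'(x) = 3·x^2 + 2·x
  lim(x→∞) f'(x)/g'(x) = lim(x→∞) (6·x + 2)/(3·x^2 + 2·x)
  = 0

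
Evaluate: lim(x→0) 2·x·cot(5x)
This is a 0·∞ indeterminate form.

Rewrite 0·∞ as a quotient (0/0 or ∞/∞ form), then apply L'Hôpital's rule:
  lim(x→0) 2·x·cot(5x) = 2/5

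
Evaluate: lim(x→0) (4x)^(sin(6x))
This is an exponential indeterminate form.

For exponential indeterminate forms, take the natural log:
  Let L = lim(x→0) (4x)^(sin(6x))
  Then ln(L) = lim(x→0) [exponent × ln(base)]
  Evaluate using L'Hôpital or standard limits, then exponentiate.
  L = 1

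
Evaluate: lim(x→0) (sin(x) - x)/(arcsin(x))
This is a 0/0 indeterminate form.

Apply L'Hôpital's rule: differentiate numerator and denominator separately.
  f(x) = -x + sin(x)   ⇒   f'(x) = cos(x) - 1
  g(x) = asin(x)   ⇒   g'(x) = 1/sqrt(1 - x^2)
  lim(x→0) f'(x)/g'(x) = lim(x→0) (cos(x) - 1)/(1/sqrt(1 - x^2))
  = 0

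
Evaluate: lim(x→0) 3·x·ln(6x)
This is a 0·∞ indeterminate form.

Rewrite 0·∞ as a quotient (0/0 or ∞/∞ form), then apply L'Hôpital's rule:
  lim(x→0) 3·x·ln(6x) = 0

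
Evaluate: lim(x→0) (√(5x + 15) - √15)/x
This is a standard limit.

Factor or rationalize the expression:
  lim(x→0) (√(5x + 15) - √15)/x = sqrt(15)/6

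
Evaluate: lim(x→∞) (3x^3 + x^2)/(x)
This is an ∞/∞ indeterminate form.

Apply L'Hôpital's rule: differentiate numerator and denominator separately.
  f(x) = 3·x^3 + x^2   ⇒   f'(x) = 9·x^2 + 2·x
  g(x) = x   ⇒   g'(x) = 1
  lim(x→∞) f'(x)/g'(x) = lim(x→∞) (9·x^2 + 2·x)/(1)
  = ∞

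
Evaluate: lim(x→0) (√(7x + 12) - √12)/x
This is a standard limit.

Factor or rationalize the expression:
  lim(x→0) (√(7x + 12) - √12)/x = 7·sqrt(3)/12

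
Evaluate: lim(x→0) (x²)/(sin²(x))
This is a 0/0 indeterminate form.

Apply L'Hôpital's rule: differentiate numerator and denominator separately.
  f(x) = x^2   ⇒   f'(x) = 2·x
  g(x) = sin(x)^2   ⇒   g'(x) = 2·sin(x)·cos(x)
  lim(x→0) f'(x)/g'(x) = lim(x→0) (2·x)/(2·sin(x)·cos(x))
  = 1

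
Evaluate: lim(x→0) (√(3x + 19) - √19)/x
This is a standard limit.

Factor or rationalize the expression:
  lim(x→0) (√(3x + 19) - √19)/x = 3·sqrt(19)/38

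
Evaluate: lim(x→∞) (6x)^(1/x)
This is an exponential indeterminate form.

For exponential indeterminate forms, take the natural log:
  Let L = lim(x→∞) (6x)^(1/x)
  Then ln(L) = lim(x→∞) [exponent × ln(base)]
  Evaluate using L'Hôpital or standard limits, then exponentiate.
  L = 1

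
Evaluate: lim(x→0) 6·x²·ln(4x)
This is a 0·∞ indeterminate form.

Rewrite 0·∞ as a quotient (0/0 or ∞/∞ form), then apply L'Hôpital's rule:
  lim(x→0) 6·x²·ln(4x) = 0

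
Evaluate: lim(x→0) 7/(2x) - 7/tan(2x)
This is an ∞-∞ indeterminate form.

Combine fractions or rationalize to convert ∞-∞ to 0/0 form:
  lim(x→0) 7/(2x) - 7/tan(2x) = 0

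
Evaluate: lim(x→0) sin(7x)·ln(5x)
This is a 0·∞ indeterminate form.

Rewrite 0·∞ as a quotient (0/0 or ∞/∞ form), then apply L'Hôpital's rule:
  lim(x→0) sin(7x)·ln(5x) = 0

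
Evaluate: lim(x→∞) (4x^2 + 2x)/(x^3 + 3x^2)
This is an ∞/∞ indeterminate form.

Apply L'Hôpital's rule: differentiate numerator and denominator separately.
  f(x) = 4·x^2 + 2·x   ⇒   f'(x) = 8·x + 2
  g(x) = x^3 + 3·x^2   ⇒   g'(x) = 3·x^2 + 6·x
  lim(x→∞) f'(x)/g'(x) = lim(x→∞) (8·x + 2)/(3·x^2 + 6·x)
  = 0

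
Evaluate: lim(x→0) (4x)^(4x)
This is an exponential indeterminate form.

For exponential indeterminate forms, take the natural log:
  Let L = lim(x→0) (4x)^(4x)
  Then ln(L) = lim(x→0) [exponent × ln(base)]
  Evaluate using L'Hôpital or standard limits, then exponentiate.
  L = 1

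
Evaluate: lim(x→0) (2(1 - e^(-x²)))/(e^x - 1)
This is a 0/0 indeterminate form.

Apply L'Hôpital's rule: differentiate numerator and denominator separately.
  f(x) = 2 - 2·e^(-x^2)   ⇒   f'(x) = 4·x·e^(-x^2)
  g(x) = e^(x) - 1   ⇒   g'(x) = e^(x)
  lim(x→0) f'(x)/g'(x) = lim(x→0) (4·x·e^(-x^2))/(e^(x))
  = 0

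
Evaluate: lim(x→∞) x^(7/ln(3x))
This is an exponential indeterminate form.

For exponential indeterminate forms, take the natural log:
  Let L = lim(x→∞) x^(7/ln(3x))
  Then ln(L) = lim(x→∞) [exponent × ln(base)]
  Evaluate using L'Hôpital or standard limits, then exponentiate.
  L = e^(7)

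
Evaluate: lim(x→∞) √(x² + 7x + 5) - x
This is an ∞-∞ indeterminate form.

Combine fractions or rationalize to convert ∞-∞ to 0/0 form:
  lim(x→∞) √(x² + 7x + 5) - x = 7/2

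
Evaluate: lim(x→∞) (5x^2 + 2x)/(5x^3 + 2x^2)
This is an ∞/∞ indeterminate form.

Apply L'Hôpital's rule: differentiate numerator and denominator separately.
  f(x) = 5·x^2 + 2·x   ⇒   f'(x) = 10·x + 2
  g(x) = 5·x^3 + 2·x^2   ⇒   g'(x) = 15·x^2 + 4·x
  lim(x→∞) f'(x)/g'(x) = lim(x→∞) (10·x + 2)/(15·x^2 + 4·x)
  = 0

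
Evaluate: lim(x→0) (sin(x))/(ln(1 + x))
This is a 0/0 indeterminate form.

Apply L'Hôpital's rule: differentiate numerator and denominator separately.
  f(x) = sin(x)   ⇒   f'(x) = cos(x)
  g(x) = ln(x + 1)   ⇒   g'(x) = 1/(x + 1)
  lim(x→0) f'(x)/g'(x) = lim(x→0) (cos(x))/(1/(x + 1))
  = 1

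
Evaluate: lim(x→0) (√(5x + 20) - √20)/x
This is a standard limit.

Factor or rationalize the expression:
  lim(x→0) (√(5x + 20) - √20)/x = sqrt(5)/4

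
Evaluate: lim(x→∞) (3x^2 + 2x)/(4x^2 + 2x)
This is an ∞/∞ indeterminate form.

Apply L'Hôpital's rule: differentiate numerator and denominator separately.
  f(x) = 3·x^2 + 2·x   ⇒   f'(x) = 6·x + 2
  g(x) = 4·x^2 + 2·x   ⇒   g'(x) = 8·x + 2
  lim(x→∞) f'(x)/g'(x) = lim(x→∞) (6·x + 2)/(8·x + 2)
  = 3/4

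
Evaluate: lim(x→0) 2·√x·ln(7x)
This is a 0·∞ indeterminate form.

Rewrite 0·∞ as a quotient (0/0 or ∞/∞ form), then apply L'Hôpital's rule:
  lim(x→0) 2·√x·ln(7x) = 0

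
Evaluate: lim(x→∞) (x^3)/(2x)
This is an ∞/∞ indeterminate form.

Apply L'Hôpital's rule: differentiate numerator and denominator separately.
  f(x) = x^3   ⇒   f'(x) = 3·x^2
  g(x) = 2·x   ⇒   g'(x) = 2
  lim(x→∞) f'(x)/g'(x) = lim(x→∞) (3·x^2)/(2)
  = ∞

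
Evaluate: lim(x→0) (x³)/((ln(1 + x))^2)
This is a 0/0 indeterminate form.

Apply L'Hôpital's rule: differentiate numerator and denominator separately.
  f(x) = x^3   ⇒   f'(x) = 3·x^2
  g(x) = ln(x + 1)^2   ⇒   g'(x) = 2·ln(x + 1)/(x + 1)
  lim(x→0) f'(x)/g'(x) = lim(x→0) (3·x^2)/(2·ln(x + 1)/(x + 1))
  = 0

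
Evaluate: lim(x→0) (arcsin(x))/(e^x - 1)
This is a 0/0 indeterminate form.

Apply L'Hôpital's rule: differentiate numerator and denominator separately.
  f(x) = asin(x)   ⇒   f'(x) = 1/sqrt(1 - x^2)
  g(x) = e^(x) - 1   ⇒   g'(x) = e^(x)
  lim(x→0) f'(x)/g'(x) = lim(x→0) (1/sqrt(1 - x^2))/(e^(x))
  = 1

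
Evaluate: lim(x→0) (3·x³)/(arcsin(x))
This is a 0/0 indeterminate form.

Apply L'Hôpital's rule: differentiate numerator and denominator separately.
  f(x) = 3·x^3   ⇒   f'(x) = 9·x^2
  g(x) = asin(x)   ⇒   g'(x) = 1/sqrt(1 - x^2)
  lim(x→0) f'(x)/g'(x) = lim(x→0) (9·x^2)/(1/sqrt(1 - x^2))
  = 0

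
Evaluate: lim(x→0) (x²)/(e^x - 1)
This is a 0/0 indeterminate form.

Apply L'Hôpital's rule: differentiate numerator and denominator separately.
  f(x) = x^2   ⇒   f'(x) = 2·x
  g(x) = e^(x) - 1   ⇒   g'(x) = e^(x)
  lim(x→0) f'(x)/g'(x) = lim(x→0) (2·x)/(e^(x))
  = 0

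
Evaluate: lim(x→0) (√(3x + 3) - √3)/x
This is a standard limit.

Factor or rationalize the expression:
  lim(x→0) (√(3x + 3) - √3)/x = sqrt(3)/2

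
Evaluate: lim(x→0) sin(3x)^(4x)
This is an exponential indeterminate form.

For exponential indeterminate forms, take the natural log:
  Let L = lim(x→0) sin(3x)^(4x)
  Then ln(L) = lim(x→0) [exponent × ln(base)]
  Evaluate using L'Hôpital or standard limits, then exponentiate.
  L = 1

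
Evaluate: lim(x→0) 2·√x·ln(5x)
This is a 0·∞ indeterminate form.

Rewrite 0·∞ as a quotient (0/0 or ∞/∞ form), then apply L'Hôpital's rule:
  lim(x→0) 2·√x·ln(5x) = 0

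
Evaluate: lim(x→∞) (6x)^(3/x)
This is an exponential indeterminate form.

For exponential indeterminate forms, take the natural log:
  Let L = lim(x→∞) (6x)^(3/x)
  Then ln(L) = lim(x→∞) [exponent × ln(base)]
  Evaluate using L'Hôpital or standard limits, then exponentiate.
  L = 1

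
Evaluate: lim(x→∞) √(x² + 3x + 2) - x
This is an ∞-∞ indeterminate form.

Combine fractions or rationalize to convert ∞-∞ to 0/0 form:
  lim(x→∞) √(x² + 3x + 2) - x = 3/2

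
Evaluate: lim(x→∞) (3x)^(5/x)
This is an exponential indeterminate form.

For exponential indeterminate forms, take the natural log:
  Let L = lim(x→∞) (3x)^(5/x)
  Then ln(L) = lim(x→∞) [exponent × ln(base)]
  Evaluate using L'Hôpital or standard limits, then exponentiate.
  L = 1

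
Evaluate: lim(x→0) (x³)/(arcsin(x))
This is a 0/0 indeterminate form.

Apply L'Hôpital's rule: differentiate numerator and denominator separately.
  f(x) = x^3   ⇒   f'(x) = 3·x^2
  g(x) = asin(x)   ⇒   g'(x) = 1/sqrt(1 - x^2)
  lim(x→0) f'(x)/g'(x) = lim(x→0) (3·x^2)/(1/sqrt(1 - x^2))
  = 0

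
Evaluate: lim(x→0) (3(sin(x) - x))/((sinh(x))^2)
This is a 0/0 indeterminate form.

Apply L'Hôpital's rule: differentiate numerator and denominator separately.
  f(x) = -3·x + 3·sin(x)   ⇒   f'(x) = 3·cos(x) - 3
  g(x) = sinh(x)^2   ⇒   g'(x) = 2·sinh(x)·cosh(x)
  lim(x→0) f'(x)/g'(x) = lim(x→0) (3·cos(x) - 3)/(2·sinh(x)·cosh(x))
  = 0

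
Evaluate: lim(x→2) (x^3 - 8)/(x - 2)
This is a standard limit.

Factor or rationalize the expression:
  lim(x→2) (x^3 - 8)/(x - 2) = 12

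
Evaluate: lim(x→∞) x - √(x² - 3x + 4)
This is an ∞-∞ indeterminate form.

Combine fractions or rationalize to convert ∞-∞ to 0/0 form:
  lim(x→∞) x - √(x² - 3x + 4) = 3/2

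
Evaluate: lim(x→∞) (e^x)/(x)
This is an ∞/∞ indeterminate form.

Apply L'Hôpital's rule: differentiate numerator and denominator separately.
  f(x) = e^(x)   ⇒   f'(x) = e^(x)
  g(x) = x   ⇒   g'(x) = 1
  lim(x→∞) f'(x)/g'(x) = lim(x→∞) (e^(x))/(1)
  = ∞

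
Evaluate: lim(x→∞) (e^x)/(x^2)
This is an ∞/∞ indeterminate form.

Apply L'Hôpital's rule: differentiate numerator and denominator separately.
  f(x) = e^(x)   ⇒   f'(x) = e^(x)
  g(x) = x^2   ⇒   g'(x) = 2·x
  lim(x→∞) f'(x)/g'(x) = lim(x→∞) (e^(x))/(2·x)
  = ∞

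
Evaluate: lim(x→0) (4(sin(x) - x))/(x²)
This is a 0/0 indeterminate form.

Apply L'Hôpital's rule: differentiate numerator and denominator separately.
  f(x) = -4·x + 4·sin(x)   ⇒   f'(x) = 4·cos(x) - 4
  g(x) = x^2   ⇒   g'(x) = 2·x
  lim(x→0) f'(x)/g'(x) = lim(x→0) (4·cos(x) - 4)/(2·x)
  = 0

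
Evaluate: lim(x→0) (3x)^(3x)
This is an exponential indeterminate form.

For exponential indeterminate forms, take the natural log:
  Let L = lim(x→0) (3x)^(3x)
  Then ln(L) = lim(x→0) [exponent × ln(base)]
  Evaluate using L'Hôpital or standard limits, then exponentiate.
  L = 1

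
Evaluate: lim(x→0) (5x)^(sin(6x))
This is an exponential indeterminate form.

For exponential indeterminate forms, take the natural log:
  Let L = lim(x→0) (5x)^(sin(6x))
  Then ln(L) = lim(x→0) [exponent × ln(base)]
  Evaluate using L'Hôpital or standard limits, then exponentiate.
  L = 1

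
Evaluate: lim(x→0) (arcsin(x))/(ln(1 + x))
This is a 0/0 indeterminate form.

Apply L'Hôpital's rule: differentiate numerator and denominator separately.
  f(x) = asin(x)   ⇒   f'(x) = 1/sqrt(1 - x^2)
  g(x) = ln(x + 1)   ⇒   g'(x) = 1/(x + 1)
  lim(x→0) f'(x)/g'(x) = lim(x→0) (1/sqrt(1 - x^2))/(1/(x + 1))
  = 1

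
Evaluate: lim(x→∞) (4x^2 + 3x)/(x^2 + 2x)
This is an ∞/∞ indeterminate form.

Apply L'Hôpital's rule: differentiate numerator and denominator separately.
  f(x) = 4·x^2 + 3·x   ⇒   f'(x) = 8·x + 3
  g(x) = x^2 + 2·x   ⇒   g'(x) = 2·x + 2
  lim(x→∞) f'(x)/g'(x) = lim(x→∞) (8·x + 3)/(2·x + 2)
  = 4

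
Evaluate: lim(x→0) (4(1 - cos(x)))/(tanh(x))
This is a 0/0 indeterminate form.

Apply L'Hôpital's rule: differentiate numerator and denominator separately.
  f(x) = 4 - 4·cos(x)   ⇒   f'(x) = 4·sin(x)
  g(x) = tanh(x)   ⇒   g'(x) = 1 - tanh(x)^2
  lim(x→0) f'(x)/g'(x) = lim(x→0) (4·sin(x))/(1 - tanh(x)^2)
  = 0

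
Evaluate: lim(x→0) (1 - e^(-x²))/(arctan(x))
This is a 0/0 indeterminate form.

Apply L'Hôpital's rule: differentiate numerator and denominator separately.
  f(x) = 1 - e^(-x^2)   ⇒   f'(x) = 2·x·e^(-x^2)
  g(x) = atan(x)   ⇒   g'(x) = 1/(x^2 + 1)
  lim(x→0) f'(x)/g'(x) = lim(x→0) (2·x·e^(-x^2))/(1/(x^2 + 1))
  = 0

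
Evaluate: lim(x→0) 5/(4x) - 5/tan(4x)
This is an ∞-∞ indeterminate form.

Combine fractions or rationalize to convert ∞-∞ to 0/0 form:
  lim(x→0) 5/(4x) - 5/tan(4x) = 0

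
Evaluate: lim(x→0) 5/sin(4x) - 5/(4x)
This is an ∞-∞ indeterminate form.

Combine fractions or rationalize to convert ∞-∞ to 0/0 form:
  lim(x→0) 5/sin(4x) - 5/(4x) = 0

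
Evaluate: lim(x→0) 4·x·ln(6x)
This is a 0·∞ indeterminate form.

Rewrite 0·∞ as a quotient (0/0 or ∞/∞ form), then apply L'Hôpital's rule:
  lim(x→0) 4·x·ln(6x) = 0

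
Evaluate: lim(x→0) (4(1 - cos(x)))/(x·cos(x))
This is a 0/0 indeterminate form.

Apply L'Hôpital's rule: differentiate numerator and denominator separately.
  f(x) = 4 - 4·cos(x)   ⇒   f'(x) = 4·sin(x)
  g(x) = x·cos(x)   ⇒   g'(x) = -x·sin(x) + cos(x)
  lim(x→0) f'(x)/g'(x) = lim(x→0) (4·sin(x))/(-x·sin(x) + cos(x))
  = 0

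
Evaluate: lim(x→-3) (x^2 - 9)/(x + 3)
This is a standard limit.

Factor or rationalize the expression:
  lim(x→-3) (x^2 - 9)/(x + 3) = -6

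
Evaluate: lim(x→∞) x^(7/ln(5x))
This is an exponential indeterminate form.

For exponential indeterminate forms, take the natural log:
  Let L = lim(x→∞) x^(7/ln(5x))
  Then ln(L) = lim(x→∞) [exponent × ln(base)]
  Evaluate using L'Hôpital or standard limits, then exponentiate.
  L = e^(7)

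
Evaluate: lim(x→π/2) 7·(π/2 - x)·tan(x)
This is a 0·∞ indeterminate form.

Rewrite 0·∞ as a quotient (0/0 or ∞/∞ form), then apply L'Hôpital's rule:
  lim(x→π/2) 7·(π/2 - x)·tan(x) = 7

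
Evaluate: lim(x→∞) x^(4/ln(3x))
This is an exponential indeterminate form.

For exponential indeterminate forms, take the natural log:
  Let L = lim(x→∞) x^(4/ln(3x))
  Then ln(L) = lim(x→∞) [exponent × ln(base)]
  Evaluate using L'Hôpital or standard limits, then exponentiate.
  L = e^(4)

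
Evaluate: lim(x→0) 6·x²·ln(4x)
This is a 0·∞ indeterminate form.

Rewrite 0·∞ as a quotient (0/0 or ∞/∞ form), then apply L'Hôpital's rule:
  lim(x→0) 6·x²·ln(4x) = 0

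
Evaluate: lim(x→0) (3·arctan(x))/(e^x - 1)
This is a 0/0 indeterminate form.

Apply L'Hôpital's rule: differentiate numerator and denominator separately.
  f(x) = 3·atan(x)   ⇒   f'(x) = 3/(x^2 + 1)
  g(x) = e^(x) - 1   ⇒   g'(x) = e^(x)
  lim(x→0) f'(x)/g'(x) = lim(x→0) (3/(x^2 + 1))/(e^(x))
  = 3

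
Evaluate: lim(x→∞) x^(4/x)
This is an exponential indeterminate form.

For exponential indeterminate forms, take the natural log:
  Let L = lim(x→∞) x^(4/x)
  Then ln(L) = lim(x→∞) [exponent × ln(base)]
  Evaluate using L'Hôpital or standard limits, then exponentiate.
  L = 1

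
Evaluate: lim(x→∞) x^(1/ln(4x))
This is an exponential indeterminate form.

For exponential indeterminate forms, take the natural log:
  Let L = lim(x→∞) x^(1/ln(4x))
  Then ln(L) = lim(x→∞) [exponent × ln(base)]
  Evaluate using L'Hôpital or standard limits, then exponentiate.
  L = e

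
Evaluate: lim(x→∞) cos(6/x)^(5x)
This is an exponential indeterminate form.

For exponential indeterminate forms, take the natural log:
  Let L = lim(x→∞) cos(6/x)^(5x)
  Then ln(L) = lim(x→∞) [exponent × ln(base)]
  Evaluate using L'Hôpital or standard limits, then exponentiate.
  L = 1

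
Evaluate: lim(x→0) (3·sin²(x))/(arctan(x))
This is a 0/0 indeterminate form.

Apply L'Hôpital's rule: differentiate numerator and denominator separately.
  f(x) = 3·sin(x)^2   ⇒   f'(x) = 6·sin(x)·cos(x)
  g(x) = atan(x)   ⇒   g'(x) = 1/(x^2 + 1)
  lim(x→0) f'(x)/g'(x) = lim(x→0) (6·sin(x)·cos(x))/(1/(x^2 + 1))
  = 0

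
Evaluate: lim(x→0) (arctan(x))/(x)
This is a 0/0 indeterminate form.

Apply L'Hôpital's rule: differentiate numerator and denominator separately.
  f(x) = atan(x)   ⇒   f'(x) = 1/(x^2 + 1)
  g(x) = x   ⇒   g'(x) = 1
  lim(x→0) f'(x)/g'(x) = lim(x→0) (1/(x^2 + 1))/(1)
  = 1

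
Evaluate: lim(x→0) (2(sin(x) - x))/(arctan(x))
This is a 0/0 indeterminate form.

Apply L'Hôpital's rule: differentiate numerator and denominator separately.
  f(x) = -2·x + 2·sin(x)   ⇒   f'(x) = 2·cos(x) - 2
  g(x) = atan(x)   ⇒   g'(x) = 1/(x^2 + 1)
  lim(x→0) f'(x)/g'(x) = lim(x→0) (2·cos(x) - 2)/(1/(x^2 + 1))
  = 0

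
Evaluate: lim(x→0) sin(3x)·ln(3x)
This is a 0·∞ indeterminate form.

Rewrite 0·∞ as a quotient (0/0 or ∞/∞ form), then apply L'Hôpital's rule:
  lim(x→0) sin(3x)·ln(3x) = 0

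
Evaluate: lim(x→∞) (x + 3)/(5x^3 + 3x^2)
This is an ∞/∞ indeterminate form.

Apply L'Hôpital's rule: differentiate numerator and denominator separately.
  f(x) = x + 3   ⇒   f'(x) = 1
  g(x) = 5·x^3 + 3·x^2   ⇒   g'(x) = 15·x^2 + 6·x
  lim(x→∞) f'(x)/g'(x) = lim(x→∞) (1)/(15·x^2 + 6·x)
  = 0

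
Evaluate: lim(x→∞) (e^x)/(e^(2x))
This is an ∞/∞ indeterminate form.

Apply L'Hôpital's rule: differentiate numerator and denominator separately.
  f(x) = e^(x)   ⇒   f'(x) = e^(x)
  g(x) = e^(2·x)   ⇒   g'(x) = 2·e^(2·x)
  lim(x→∞) f'(x)/g'(x) = lim(x→∞) (e^(x))/(2·e^(2·x))
  = 0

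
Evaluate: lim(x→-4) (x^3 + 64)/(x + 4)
This is a standard limit.

Factor or rationalize the expression:
  lim(x→-4) (x^3 + 64)/(x + 4) = 48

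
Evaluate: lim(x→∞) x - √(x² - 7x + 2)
This is an ∞-∞ indeterminate form.

Combine fractions or rationalize to convert ∞-∞ to 0/0 form:
  lim(x→∞) x - √(x² - 7x + 2) = 7/2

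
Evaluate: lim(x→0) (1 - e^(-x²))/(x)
This is a 0/0 indeterminate form.

Apply L'Hôpital's rule: differentiate numerator and denominator separately.
  f(x) = 1 - e^(-x^2)   ⇒   f'(x) = 2·x·e^(-x^2)
  g(x) = x   ⇒   g'(x) = 1
  lim(x→0) f'(x)/g'(x) = lim(x→0) (2·x·e^(-x^2))/(1)
  = 0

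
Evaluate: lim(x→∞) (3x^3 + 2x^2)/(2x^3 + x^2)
This is an ∞/∞ indeterminate form.

Apply L'Hôpital's rule: differentiate numerator and denominator separately.
  f(x) = 3·x^3 + 2·x^2   ⇒   f'(x) = 9·x^2 + 4·x
  g(x) = 2·x^3 + x^2   ⇒   g'(x) = 6·x^2 + 2·x
  lim(x→∞) f'(x)/g'(x) = lim(x→∞) (9·x^2 + 4·x)/(6·x^2 + 2·x)
  = 3/2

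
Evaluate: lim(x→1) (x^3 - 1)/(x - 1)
This is a standard limit.

Factor or rationalize the expression:
  lim(x→1) (x^3 - 1)/(x - 1) = 3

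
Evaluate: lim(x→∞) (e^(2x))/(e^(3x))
This is an ∞/∞ indeterminate form.

Apply L'Hôpital's rule: differentiate numerator and denominator separately.
  f(x) = e^(2·x)   ⇒   f'(x) = 2·e^(2·x)
  g(x) = e^(3·x)   ⇒   g'(x) = 3·e^(3·x)
  lim(x→∞) f'(x)/g'(x) = lim(x→∞) (2·e^(2·x))/(3·e^(3·x))
  = 0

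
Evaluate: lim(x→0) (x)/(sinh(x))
This is a 0/0 indeterminate form.

Apply L'Hôpital's rule: differentiate numerator and denominator separately.
  f(x) = x   ⇒   f'(x) = 1
  g(x) = sinh(x)   ⇒   g'(x) = cosh(x)
  lim(x→0) f'(x)/g'(x) = lim(x→0) (1)/(cosh(x))
  = 1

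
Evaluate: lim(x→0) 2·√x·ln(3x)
This is a 0·∞ indeterminate form.

Rewrite 0·∞ as a quotient (0/0 or ∞/∞ form), then apply L'Hôpital's rule:
  lim(x→0) 2·√x·ln(3x) = 0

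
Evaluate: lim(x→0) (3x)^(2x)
This is an exponential indeterminate form.

For exponential indeterminate forms, take the natural log:
  Let L = lim(x→0) (3x)^(2x)
  Then ln(L) = lim(x→0) [exponent × ln(base)]
  Evaluate using L'Hôpital or standard limits, then exponentiate.
  L = 1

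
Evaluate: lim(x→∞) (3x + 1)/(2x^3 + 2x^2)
This is an ∞/∞ indeterminate form.

Apply L'Hôpital's rule: differentiate numerator and denominator separately.
  f(x) = 3·x + 1   ⇒   f'(x) = 3
  g(x) = 2·x^3 + 2·x^2   ⇒   g'(x) = 6·x^2 + 4·x
  lim(x→∞) f'(x)/g'(x) = lim(x→∞) (3)/(6·x^2 + 4·x)
  = 0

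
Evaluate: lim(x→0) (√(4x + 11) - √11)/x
This is a standard limit.

Factor or rationalize the expression:
  lim(x→0) (√(4x + 11) - √11)/x = 2·sqrt(11)/11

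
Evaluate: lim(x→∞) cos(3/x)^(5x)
This is an exponential indeterminate form.

For exponential indeterminate forms, take the natural log:
  Let L = lim(x→∞) cos(3/x)^(5x)
  Then ln(L) = lim(x→∞) [exponent × ln(base)]
  Evaluate using L'Hôpital or standard limits, then exponentiate.
  L = 1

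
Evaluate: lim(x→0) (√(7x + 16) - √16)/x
This is a standard limit.

Factor or rationalize the expression:
  lim(x→0) (√(7x + 16) - √16)/x = 7/8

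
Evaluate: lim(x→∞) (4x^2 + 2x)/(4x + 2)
This is an ∞/∞ indeterminate form.

Apply L'Hôpital's rule: differentiate numerator and denominator separately.
  f(x) = 4·x^2 + 2·x   ⇒   f'(x) = 8·x + 2
  g(x) = 4·x + 2   ⇒   g'(x) = 4
  lim(x→∞) f'(x)/g'(x) = lim(x→∞) (8·x + 2)/(4)
  = ∞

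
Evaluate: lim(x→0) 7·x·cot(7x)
This is a 0·∞ indeterminate form.

Rewrite 0·∞ as a quotient (0/0 or ∞/∞ form), then apply L'Hôpital's rule:
  lim(x→0) 7·x·cot(7x) = 1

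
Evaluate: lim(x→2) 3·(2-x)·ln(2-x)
This is a 0·∞ indeterminate form.

Rewrite 0·∞ as a quotient (0/0 or ∞/∞ form), then apply L'Hôpital's rule:
  lim(x→2) 3·(2-x)·ln(2-x) = 0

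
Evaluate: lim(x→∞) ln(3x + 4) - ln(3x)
This is an ∞-∞ indeterminate form.

Combine fractions or rationalize to convert ∞-∞ to 0/0 form:
  lim(x→∞) ln(3x + 4) - ln(3x) = 0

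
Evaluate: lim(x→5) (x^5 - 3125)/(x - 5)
This is a standard limit.

Factor or rationalize the expression:
  lim(x→5) (x^5 - 3125)/(x - 5) = 3125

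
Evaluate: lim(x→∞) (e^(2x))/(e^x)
This is an ∞/∞ indeterminate form.

Apply L'Hôpital's rule: differentiate numerator and denominator separately.
  f(x) = e^(2·x)   ⇒   f'(x) = 2·e^(2·x)
  g(x) = e^(x)   ⇒   g'(x) = e^(x)
  lim(x→∞) f'(x)/g'(x) = lim(x→∞) (2·e^(2·x))/(e^(x))
  = ∞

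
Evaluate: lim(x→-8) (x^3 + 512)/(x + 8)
This is a standard limit.

Factor or rationalize the expression:
  lim(x→-8) (x^3 + 512)/(x + 8) = 192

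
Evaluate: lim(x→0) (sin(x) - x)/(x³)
This is a 0/0 indeterminate form.

Apply L'Hôpital's rule: differentiate numerator and denominator separately.
  f(x) = -x + sin(x)   ⇒   f'(x) = cos(x) - 1
  g(x) = x^3   ⇒   g'(x) = 3·x^2
  lim(x→0) f'(x)/g'(x) = lim(x→0) (cos(x) - 1)/(3·x^2)
  = -1/6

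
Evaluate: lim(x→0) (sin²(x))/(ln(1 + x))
This is a 0/0 indeterminate form.

Apply L'Hôpital's rule: differentiate numerator and denominator separately.
  f(x) = sin(x)^2   ⇒   f'(x) = 2·sin(x)·cos(x)
  g(x) = ln(x + 1)   ⇒   g'(x) = 1/(x + 1)
  lim(x→0) f'(x)/g'(x) = lim(x→0) (2·sin(x)·cos(x))/(1/(x + 1))
  = 0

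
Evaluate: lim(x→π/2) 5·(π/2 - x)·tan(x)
This is a 0·∞ indeterminate form.

Rewrite 0·∞ as a quotient (0/0 or ∞/∞ form), then apply L'Hôpital's rule:
  lim(x→π/2) 5·(π/2 - x)·tan(x) = 5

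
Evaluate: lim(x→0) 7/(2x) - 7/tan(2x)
This is an ∞-∞ indeterminate form.

Combine fractions or rationalize to convert ∞-∞ to 0/0 form:
  lim(x→0) 7/(2x) - 7/tan(2x) = 0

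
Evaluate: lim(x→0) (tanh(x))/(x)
This is a 0/0 indeterminate form.

Apply L'Hôpital's rule: differentiate numerator and denominator separately.
  f(x) = tanh(x)   ⇒   f'(x) = 1 - tanh(x)^2
  g(x) = x   ⇒   g'(x) = 1
  lim(x→0) f'(x)/g'(x) = lim(x→0) (1 - tanh(x)^2)/(1)
  = 1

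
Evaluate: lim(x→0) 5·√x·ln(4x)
This is a 0·∞ indeterminate form.

Rewrite 0·∞ as a quotient (0/0 or ∞/∞ form), then apply L'Hôpital's rule:
  lim(x→0) 5·√x·ln(4x) = 0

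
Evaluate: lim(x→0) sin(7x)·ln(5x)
This is a 0·∞ indeterminate form.

Rewrite 0·∞ as a quotient (0/0 or ∞/∞ form), then apply L'Hôpital's rule:
  lim(x→0) sin(7x)·ln(5x) = 0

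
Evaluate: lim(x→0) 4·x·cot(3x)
This is a 0·∞ indeterminate form.

Rewrite 0·∞ as a quotient (0/0 or ∞/∞ form), then apply L'Hôpital's rule:
  lim(x→0) 4·x·cot(3x) = 4/3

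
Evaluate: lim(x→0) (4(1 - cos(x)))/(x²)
This is a 0/0 indeterminate form.

Apply L'Hôpital's rule: differentiate numerator and denominator separately.
  f(x) = 4 - 4·cos(x)   ⇒   f'(x) = 4·sin(x)
  g(x) = x^2   ⇒   g'(x) = 2·x
  lim(x→0) f'(x)/g'(x) = lim(x→0) (4·sin(x))/(2·x)
  = 2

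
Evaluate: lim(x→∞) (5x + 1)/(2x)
This is an ∞/∞ indeterminate form.

Apply L'Hôpital's rule: differentiate numerator and denominator separately.
  f(x) = 5·x + 1   ⇒   f'(x) = 5
  g(x) = 2·x   ⇒   g'(x) = 2
  lim(x→∞) f'(x)/g'(x) = lim(x→∞) (5)/(2)
  = 5/2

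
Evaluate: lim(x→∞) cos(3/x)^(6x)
This is an exponential indeterminate form.

For exponential indeterminate forms, take the natural log:
  Let L = lim(x→∞) cos(3/x)^(6x)
  Then ln(L) = lim(x→∞) [exponent × ln(base)]
  Evaluate using L'Hôpital or standard limits, then exponentiate.
  L = 1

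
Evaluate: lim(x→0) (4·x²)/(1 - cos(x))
This is a 0/0 indeterminate form.

Apply L'Hôpital's rule: differentiate numerator and denominator separately.
  f(x) = 4·x^2   ⇒   f'(x) = 8·x
  g(x) = 1 - cos(x)   ⇒   g'(x) = sin(x)
  lim(x→0) f'(x)/g'(x) = lim(x→0) (8·x)/(sin(x))
  = 8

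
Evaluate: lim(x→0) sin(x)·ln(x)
This is a 0·∞ indeterminate form.

Rewrite 0·∞ as a quotient (0/0 or ∞/∞ form), then apply L'Hôpital's rule:
  lim(x→0) sin(x)·ln(x) = 0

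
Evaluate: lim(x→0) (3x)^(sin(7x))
This is an exponential indeterminate form.

For exponential indeterminate forms, take the natural log:
  Let L = lim(x→0) (3x)^(sin(7x))
  Then ln(L) = lim(x→0) [exponent × ln(base)]
  Evaluate using L'Hôpital or standard limits, then exponentiate.
  L = 1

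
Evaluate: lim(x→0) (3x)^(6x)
This is an exponential indeterminate form.

For exponential indeterminate forms, take the natural log:
  Let L = lim(x→0) (3x)^(6x)
  Then ln(L) = lim(x→0) [exponent × ln(base)]
  Evaluate using L'Hôpital or standard limits, then exponentiate.
  L = 1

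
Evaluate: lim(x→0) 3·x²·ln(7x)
This is a 0·∞ indeterminate form.

Rewrite 0·∞ as a quotient (0/0 or ∞/∞ form), then apply L'Hôpital's rule:
  lim(x→0) 3·x²·ln(7x) = 0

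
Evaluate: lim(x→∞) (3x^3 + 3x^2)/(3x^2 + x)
This is an ∞/∞ indeterminate form.

Apply L'Hôpital's rule: differentiate numerator and denominator separately.
  f(x) = 3·x^3 + 3·x^2   ⇒   f'(x) = 9·x^2 + 6·x
  g(x) = 3·x^2 + x   ⇒   g'(x) = 6·x + 1
  lim(x→∞) f'(x)/g'(x) = lim(x→∞) (9·x^2 + 6·x)/(6·x + 1)
  = ∞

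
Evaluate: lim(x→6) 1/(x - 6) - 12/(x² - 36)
This is an ∞-∞ indeterminate form.

Combine fractions or rationalize to convert ∞-∞ to 0/0 form:
  lim(x→6) 1/(x - 6) - 12/(x² - 36) = 1/12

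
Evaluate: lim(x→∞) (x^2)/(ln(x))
This is an ∞/∞ indeterminate form.

Apply L'Hôpital's rule: differentiate numerator and denominator separately.
  f(x) = x^2   ⇒   f'(x) = 2·x
  g(x) = ln(x)   ⇒   g'(x) = 1/x
  lim(x→∞) f'(x)/g'(x) = lim(x→∞) (2·x)/(1/x)
  = ∞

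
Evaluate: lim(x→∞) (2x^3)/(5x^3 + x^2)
This is an ∞/∞ indeterminate form.

Apply L'Hôpital's rule: differentiate numerator and denominator separately.
  f(x) = 2·x^3   ⇒   f'(x) = 6·x^2
  g(x) = 5·x^3 + x^2   ⇒   g'(x) = 15·x^2 + 2·x
  lim(x→∞) f'(x)/g'(x) = lim(x→∞) (6·x^2)/(15·x^2 + 2·x)
  = 2/5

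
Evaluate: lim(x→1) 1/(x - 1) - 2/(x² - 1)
This is an ∞-∞ indeterminate form.

Combine fractions or rationalize to convert ∞-∞ to 0/0 form:
  lim(x→1) 1/(x - 1) - 2/(x² - 1) = 1/2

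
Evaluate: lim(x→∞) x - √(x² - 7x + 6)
This is an ∞-∞ indeterminate form.

Combine fractions or rationalize to convert ∞-∞ to 0/0 form:
  lim(x→∞) x - √(x² - 7x + 6) = 7/2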